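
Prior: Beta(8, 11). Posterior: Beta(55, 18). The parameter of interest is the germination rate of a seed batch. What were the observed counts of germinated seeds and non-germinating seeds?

47 germinated seeds and 7 non-germinating seeds

Under Beta–binomial conjugacy the posterior parameters are (α+s, β+f).
Match parameters: s=55−8=47, f=18−11=7.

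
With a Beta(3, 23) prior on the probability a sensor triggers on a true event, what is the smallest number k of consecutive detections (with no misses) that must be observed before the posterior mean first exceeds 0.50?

k = 21

After k detections and 0 misses the posterior is Beta(3+k, 23), with mean (3+k)/(3+23+k).
Set (3+k)/(26+k) > 0.50 and solve: k > (0.50·26 − 3)/(1 − 0.50) = 20.000.
The smallest integer exceeding 20.000 is 21.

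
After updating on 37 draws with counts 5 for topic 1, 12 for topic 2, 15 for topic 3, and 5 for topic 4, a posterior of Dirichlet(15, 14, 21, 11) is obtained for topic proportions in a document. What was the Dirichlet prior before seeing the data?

For a Dirichlet(α) prior with multinomial counts c, the posterior is Dirichlet(α + c) componentwise.
Subtract each count from the matching posterior parameter: 15−5=10, 14−12=2, 21−15=6, 11−5=6.

Dirichlet(10, 2, 6, 6)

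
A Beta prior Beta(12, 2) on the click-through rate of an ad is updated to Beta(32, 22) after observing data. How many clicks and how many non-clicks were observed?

Under Beta–binomial conjugacy the posterior parameters are (α+s, β+f).
So s = 32 − 12 = 20 and f = 22 − 2 = 20.

20 clicks and 20 non-clicks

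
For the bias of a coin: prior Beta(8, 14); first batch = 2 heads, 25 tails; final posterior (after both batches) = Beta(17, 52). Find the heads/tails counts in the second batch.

7 heads and 13 tails

Because Beta–binomial updating is additive in the counts, the combined data contributed (α_post−α_prior, β_post−β_prior) successes and failures.
Total across both batches: 17−8=9 heads, 52−14=38 tails.
Subtract the first batch: 9−2=7 heads and 38−25=13 tails.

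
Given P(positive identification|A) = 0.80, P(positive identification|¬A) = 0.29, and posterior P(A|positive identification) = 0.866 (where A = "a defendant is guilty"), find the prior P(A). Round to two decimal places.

In odds form, posterior odds = prior odds × likelihood ratio, so prior odds = posterior odds ÷ LR.
Posterior odds = 0.866/(1−0.866) = 6.4627. LR = 0.80/0.29 = 2.7586.
Prior odds = 6.4627/2.7586 = 2.3427, so P(A) = 2.3427/(1+2.3427) ≈ 0.70.

P(A) = 0.70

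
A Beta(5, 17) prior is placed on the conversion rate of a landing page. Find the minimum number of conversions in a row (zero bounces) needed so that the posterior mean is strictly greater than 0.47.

After k conversions and 0 bounces the posterior is Beta(5+k, 17), with mean (5+k)/(5+17+k).
Set (5+k)/(22+k) > 0.47 and solve: k > (0.47·22 − 5)/(1 − 0.47) = 10.075.
The smallest integer exceeding 10.075 is 11.

k = 11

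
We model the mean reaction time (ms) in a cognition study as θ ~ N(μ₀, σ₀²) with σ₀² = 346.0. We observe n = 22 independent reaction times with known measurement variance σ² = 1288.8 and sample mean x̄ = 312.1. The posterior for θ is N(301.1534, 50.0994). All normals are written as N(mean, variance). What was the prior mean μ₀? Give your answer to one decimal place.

The posterior mean is a precision-weighted average: μ_n = (τ₀μ₀ + τ_data·x̄)/(τ₀+τ_data), with τ₀=1/σ₀² and τ_data=n/σ².
Here τ₀ = 1/346.0 = 0.002890 and τ_data = 22/1288.8 = 0.017070, so τ_n = 0.019960.
Rearranging for μ₀: μ₀ = (μ_n·τ_n − τ_data·x̄)/τ₀ = (301.1534·0.019960 − 0.017070·312.1) / 0.002890 = 0.683475/0.002890 ≈ 236.5.

μ₀ = 236.5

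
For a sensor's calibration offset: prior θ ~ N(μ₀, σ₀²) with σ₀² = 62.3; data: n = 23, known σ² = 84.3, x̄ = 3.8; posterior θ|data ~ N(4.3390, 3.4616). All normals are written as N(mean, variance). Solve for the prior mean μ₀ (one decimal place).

The posterior mean is a precision-weighted average: μ_n = (τ₀μ₀ + τ_data·x̄)/(τ₀+τ_data), with τ₀=1/σ₀² and τ_data=n/σ².
Here τ₀ = 1/62.3 = 0.016051 and τ_data = 23/84.3 = 0.272835, so τ_n = 0.288886.
Rearranging for μ₀: μ₀ = (μ_n·τ_n − τ_data·x̄)/τ₀ = (4.3390·0.288886 − 0.272835·3.8) / 0.016051 = 0.216703/0.016051 ≈ 13.5.

μ₀ = 13.5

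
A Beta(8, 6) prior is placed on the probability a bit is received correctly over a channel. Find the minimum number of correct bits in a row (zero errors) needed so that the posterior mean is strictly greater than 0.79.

After k correct bits and 0 errors the posterior is Beta(8+k, 6), with mean (8+k)/(8+6+k).
Set (8+k)/(14+k) > 0.79 and solve: k > (0.79·14 − 8)/(1 − 0.79) = 14.571.
The smallest integer exceeding 14.571 is 15.

k = 15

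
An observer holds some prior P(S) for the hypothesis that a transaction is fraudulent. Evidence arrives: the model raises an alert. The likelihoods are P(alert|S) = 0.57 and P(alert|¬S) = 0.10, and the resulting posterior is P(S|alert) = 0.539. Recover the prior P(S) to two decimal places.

P(S) = 0.17

In odds form, posterior odds = prior odds × likelihood ratio, so prior odds = posterior odds ÷ LR.
Posterior odds = 0.539/(1−0.539) = 1.1692. LR = 0.57/0.10 = 5.7000.
Prior odds = 1.1692/5.7000 = 0.2051, so P(S) = 0.2051/(1+0.2051) ≈ 0.17.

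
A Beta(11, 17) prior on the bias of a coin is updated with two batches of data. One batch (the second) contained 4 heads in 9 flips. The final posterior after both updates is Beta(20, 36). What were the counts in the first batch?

5 heads and 14 tails

Sequential conjugate updates are equivalent to a single update on the pooled data, so total successes = posterior α − prior α and total failures = posterior β − prior β.
Total across both batches: 20−11=9 heads, 36−17=19 tails.
Subtract the second batch: 9−4=5 heads and 19−5=14 tails.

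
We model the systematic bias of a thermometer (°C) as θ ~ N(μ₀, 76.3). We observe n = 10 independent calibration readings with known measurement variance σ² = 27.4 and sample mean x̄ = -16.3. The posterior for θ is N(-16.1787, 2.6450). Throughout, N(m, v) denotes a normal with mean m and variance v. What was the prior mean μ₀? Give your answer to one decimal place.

μ₀ = -12.8

With known observation variance, the Normal–Normal posterior has precision τ_n = τ₀ + n/σ² and mean μ_n = (τ₀μ₀ + (n/σ²)x̄)/τ_n.
Here τ₀ = 1/76.3 = 0.013106 and τ_data = 10/27.4 = 0.364964, so τ_n = 0.378070.
Rearranging for μ₀: μ₀ = (μ_n·τ_n − τ_data·x̄)/τ₀ = (-16.1787·0.378070 − 0.364964·-16.3) / 0.013106 = -0.167768/0.013106 ≈ -12.8.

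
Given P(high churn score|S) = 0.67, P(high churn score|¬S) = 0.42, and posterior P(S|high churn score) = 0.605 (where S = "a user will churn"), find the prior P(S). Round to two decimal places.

In odds form, posterior odds = prior odds × likelihood ratio, so prior odds = posterior odds ÷ LR.
Posterior odds = 0.605/(1−0.605) = 1.5316. LR = 0.67/0.42 = 1.5952.
Prior odds = 1.5316/1.5952 = 0.9601, so P(S) = 0.9601/(1+0.9601) ≈ 0.49.

P(S) = 0.49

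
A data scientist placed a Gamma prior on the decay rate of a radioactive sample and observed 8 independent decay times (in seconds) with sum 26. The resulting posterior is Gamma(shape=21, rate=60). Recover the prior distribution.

Gamma(shape=13, rate=34)

For an exponential likelihood with a Gamma(α, β) prior on the rate, n observations with total T give posterior Gamma(α+n, β+T).
So α = 21 − 8 = 13 and β = 60 − 26 = 34.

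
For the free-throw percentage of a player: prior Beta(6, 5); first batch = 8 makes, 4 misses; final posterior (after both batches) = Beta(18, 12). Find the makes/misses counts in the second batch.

4 makes and 3 misses

Sequential conjugate updates are equivalent to a single update on the pooled data, so total successes = posterior α − prior α and total failures = posterior β − prior β.
Total across both batches: 18−6=12 makes, 12−5=7 misses.
Subtract the first batch: 12−8=4 makes and 7−4=3 misses.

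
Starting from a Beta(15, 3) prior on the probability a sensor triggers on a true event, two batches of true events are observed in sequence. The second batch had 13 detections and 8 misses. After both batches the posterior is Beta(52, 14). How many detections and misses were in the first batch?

24 detections and 3 misses

Sequential conjugate updates are equivalent to a single update on the pooled data, so total successes = posterior α − prior α and total failures = posterior β − prior β.
Total across both batches: 52−15=37 detections, 14−3=11 misses.
Subtract the second batch: 37−13=24 detections and 11−8=3 misses.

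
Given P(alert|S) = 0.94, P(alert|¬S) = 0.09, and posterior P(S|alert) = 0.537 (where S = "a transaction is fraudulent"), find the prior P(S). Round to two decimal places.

P(S) = 0.10

Bayes' rule in odds form gives O(S|E) = O(S)·[P(E|S)/P(E|¬S)], hence O(S) = O(S|E)/LR.
Posterior odds = 0.537/(1−0.537) = 1.1598. LR = 0.94/0.09 = 10.4444.
Prior odds = 1.1598/10.4444 = 0.1110, so P(S) = 0.1110/(1+0.1110) ≈ 0.10.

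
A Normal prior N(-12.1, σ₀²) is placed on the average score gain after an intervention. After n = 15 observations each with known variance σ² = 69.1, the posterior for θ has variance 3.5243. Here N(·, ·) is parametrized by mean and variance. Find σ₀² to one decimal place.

σ₀² = 15.0

For the Normal–Normal model with known σ², precisions add: τ_n = τ₀ + n/σ².
So 1/σ₀² = 1/3.5243 − 15/69.1 = 0.283744 − 0.217077 = 0.066667.
Hence σ₀² = 1/0.066667 ≈ 15.0.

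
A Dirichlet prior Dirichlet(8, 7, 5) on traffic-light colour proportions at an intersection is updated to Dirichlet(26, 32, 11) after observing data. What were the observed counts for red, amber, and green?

For a Dirichlet(α) prior with multinomial counts c, the posterior is Dirichlet(α + c) componentwise.
Counts are posterior − prior componentwise: 26−8=18, 32−7=25, 11−5=6.

counts (18, 25, 6)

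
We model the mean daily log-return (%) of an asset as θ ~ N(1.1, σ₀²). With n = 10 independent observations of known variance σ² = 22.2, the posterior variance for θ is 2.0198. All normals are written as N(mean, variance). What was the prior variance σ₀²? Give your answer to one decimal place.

For the Normal–Normal model with known σ², precisions add: τ_n = τ₀ + n/σ².
So 1/σ₀² = 1/2.0198 − 10/22.2 = 0.495099 − 0.450450 = 0.044649.
Hence σ₀² = 1/0.044649 ≈ 22.4.

σ₀² = 22.4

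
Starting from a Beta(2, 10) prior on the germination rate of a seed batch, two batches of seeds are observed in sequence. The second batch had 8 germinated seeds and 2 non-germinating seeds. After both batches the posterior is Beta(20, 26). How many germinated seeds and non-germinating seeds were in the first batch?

10 germinated seeds and 14 non-germinating seeds

Because Beta–binomial updating is additive in the counts, the combined data contributed (α_post−α_prior, β_post−β_prior) successes and failures.
Total across both batches: 20−2=18 germinated seeds, 26−10=16 non-germinating seeds.
Subtract the second batch: 18−8=10 germinated seeds and 16−2=14 non-germinating seeds.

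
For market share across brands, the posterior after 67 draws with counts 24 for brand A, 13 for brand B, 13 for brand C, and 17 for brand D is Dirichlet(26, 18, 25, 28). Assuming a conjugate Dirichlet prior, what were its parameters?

Dirichlet(2, 5, 12, 11)

For a Dirichlet(α) prior with multinomial counts c, the posterior is Dirichlet(α + c) componentwise.
Subtract each count from the matching posterior parameter: 26−24=2, 18−13=5, 25−13=12, 28−17=11.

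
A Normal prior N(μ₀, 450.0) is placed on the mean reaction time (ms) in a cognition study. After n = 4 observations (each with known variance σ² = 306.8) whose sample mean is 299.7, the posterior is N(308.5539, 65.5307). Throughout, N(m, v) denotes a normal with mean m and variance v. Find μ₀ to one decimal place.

μ₀ = 360.5

With known observation variance, the Normal–Normal posterior has precision τ_n = τ₀ + n/σ² and mean μ_n = (τ₀μ₀ + (n/σ²)x̄)/τ_n.
Here τ₀ = 1/450.0 = 0.002222 and τ_data = 4/306.8 = 0.013038, so τ_n = 0.015260.
Rearranging for μ₀: μ₀ = (μ_n·τ_n − τ_data·x̄)/τ₀ = (308.5539·0.015260 − 0.013038·299.7) / 0.002222 = 0.801044/0.002222 ≈ 360.5.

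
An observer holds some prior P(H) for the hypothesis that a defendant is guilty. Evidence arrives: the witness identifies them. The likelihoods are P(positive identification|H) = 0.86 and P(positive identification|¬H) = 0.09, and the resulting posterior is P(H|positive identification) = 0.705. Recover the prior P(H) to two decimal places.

Bayes' rule in odds form gives O(H|E) = O(H)·[P(E|H)/P(E|¬H)], hence O(H) = O(H|E)/LR.
Posterior odds = 0.705/(1−0.705) = 2.3898. LR = 0.86/0.09 = 9.5556.
Prior odds = 2.3898/9.5556 = 0.2501, so P(H) = 0.2501/(1+0.2501) ≈ 0.20.

P(H) = 0.20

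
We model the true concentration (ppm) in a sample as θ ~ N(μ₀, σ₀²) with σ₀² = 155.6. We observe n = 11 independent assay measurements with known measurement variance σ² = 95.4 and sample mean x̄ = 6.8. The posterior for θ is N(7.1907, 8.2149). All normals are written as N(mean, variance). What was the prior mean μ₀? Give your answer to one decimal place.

With known observation variance, the Normal–Normal posterior has precision τ_n = τ₀ + n/σ² and mean μ_n = (τ₀μ₀ + (n/σ²)x̄)/τ_n.
Here τ₀ = 1/155.6 = 0.006427 and τ_data = 11/95.4 = 0.115304, so τ_n = 0.121731.
Rearranging for μ₀: μ₀ = (μ_n·τ_n − τ_data·x̄)/τ₀ = (7.1907·0.121731 − 0.115304·6.8) / 0.006427 = 0.091264/0.006427 ≈ 14.2.

μ₀ = 14.2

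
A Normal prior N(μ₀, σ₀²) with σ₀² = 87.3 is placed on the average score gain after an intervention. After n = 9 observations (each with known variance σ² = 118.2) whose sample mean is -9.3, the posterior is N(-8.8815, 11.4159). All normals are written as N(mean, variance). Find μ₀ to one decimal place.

The posterior mean is a precision-weighted average: μ_n = (τ₀μ₀ + τ_data·x̄)/(τ₀+τ_data), with τ₀=1/σ₀² and τ_data=n/σ².
Here τ₀ = 1/87.3 = 0.011455 and τ_data = 9/118.2 = 0.076142, so τ_n = 0.087597.
Rearranging for μ₀: μ₀ = (μ_n·τ_n − τ_data·x̄)/τ₀ = (-8.8815·0.087597 − 0.076142·-9.3) / 0.011455 = -0.069872/0.011455 ≈ -6.1.

μ₀ = -6.1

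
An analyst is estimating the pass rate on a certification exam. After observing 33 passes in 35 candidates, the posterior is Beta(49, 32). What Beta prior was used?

Under Beta–binomial conjugacy the posterior parameters are (a+s, b+f).
So a = 49 − 33 = 16 and b = 32 − 2 = 30.

Beta(16, 30)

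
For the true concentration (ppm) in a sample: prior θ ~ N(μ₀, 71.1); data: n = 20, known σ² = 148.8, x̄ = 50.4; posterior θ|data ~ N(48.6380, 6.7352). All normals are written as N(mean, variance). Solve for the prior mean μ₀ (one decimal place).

μ₀ = 31.8

With known observation variance, the Normal–Normal posterior has precision τ_n = τ₀ + n/σ² and mean μ_n = (τ₀μ₀ + (n/σ²)x̄)/τ_n.
Here τ₀ = 1/71.1 = 0.014065 and τ_data = 20/148.8 = 0.134409, so τ_n = 0.148474.
Rearranging for μ₀: μ₀ = (μ_n·τ_n − τ_data·x̄)/τ₀ = (48.6380·0.148474 − 0.134409·50.4) / 0.014065 = 0.447265/0.014065 ≈ 31.8.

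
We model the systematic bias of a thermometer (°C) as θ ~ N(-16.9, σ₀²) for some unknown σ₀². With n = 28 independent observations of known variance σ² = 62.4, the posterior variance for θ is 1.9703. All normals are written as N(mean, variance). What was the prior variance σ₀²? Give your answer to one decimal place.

σ₀² = 17.0

Posterior precision equals prior precision plus data precision: 1/σ_n² = 1/σ₀² + n/σ².
So 1/σ₀² = 1/1.9703 − 28/62.4 = 0.507537 − 0.448718 = 0.058819.
Hence σ₀² = 1/0.058819 ≈ 17.0.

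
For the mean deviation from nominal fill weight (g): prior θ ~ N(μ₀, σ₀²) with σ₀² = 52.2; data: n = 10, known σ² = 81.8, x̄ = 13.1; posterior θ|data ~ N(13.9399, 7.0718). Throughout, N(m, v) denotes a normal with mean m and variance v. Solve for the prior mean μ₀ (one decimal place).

μ₀ = 19.3

The posterior mean is a precision-weighted average: μ_n = (τ₀μ₀ + τ_data·x̄)/(τ₀+τ_data), with τ₀=1/σ₀² and τ_data=n/σ².
Here τ₀ = 1/52.2 = 0.019157 and τ_data = 10/81.8 = 0.122249, so τ_n = 0.141406.
Rearranging for μ₀: μ₀ = (μ_n·τ_n − τ_data·x̄)/τ₀ = (13.9399·0.141406 − 0.122249·13.1) / 0.019157 = 0.369724/0.019157 ≈ 19.3.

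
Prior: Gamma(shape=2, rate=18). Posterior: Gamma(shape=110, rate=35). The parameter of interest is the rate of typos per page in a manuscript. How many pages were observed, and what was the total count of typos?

n = 17 pages with total 108 typos

Gamma–Poisson conjugacy: posterior shape = α + Σxᵢ, posterior rate = β + n.
Matching: Σxᵢ = 110 − 2 = 108 and n = 35 − 18 = 17.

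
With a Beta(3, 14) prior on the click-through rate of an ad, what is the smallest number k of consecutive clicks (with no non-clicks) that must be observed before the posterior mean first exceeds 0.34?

After k clicks and 0 non-clicks the posterior is Beta(3+k, 14), with mean (3+k)/(3+14+k).
Set (3+k)/(17+k) > 0.34 and solve: k > (0.34·17 − 3)/(1 − 0.34) = 4.212.
The smallest integer exceeding 4.212 is 5.

k = 5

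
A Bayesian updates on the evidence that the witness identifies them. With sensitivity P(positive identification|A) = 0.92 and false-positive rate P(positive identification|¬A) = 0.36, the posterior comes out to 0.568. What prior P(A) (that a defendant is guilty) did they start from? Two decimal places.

P(A) = 0.34

Bayes' rule in odds form gives O(A|E) = O(A)·[P(E|A)/P(E|¬A)], hence O(A) = O(A|E)/LR.
Posterior odds = 0.568/(1−0.568) = 1.3148. LR = 0.92/0.36 = 2.5556.
Prior odds = 1.3148/2.5556 = 0.5145, so P(A) = 0.5145/(1+0.5145) ≈ 0.34.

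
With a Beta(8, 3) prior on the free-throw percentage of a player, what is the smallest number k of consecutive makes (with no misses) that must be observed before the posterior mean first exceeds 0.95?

After k makes and 0 misses the posterior is Beta(8+k, 3), with mean (8+k)/(8+3+k).
Set (8+k)/(11+k) > 0.95 and solve: k > (0.95·11 − 8)/(1 − 0.95) = 49.000.
The smallest integer exceeding 49.000 is 50, and checking k=50: (58)/(61) = 0.9508 > 0.95.

k = 50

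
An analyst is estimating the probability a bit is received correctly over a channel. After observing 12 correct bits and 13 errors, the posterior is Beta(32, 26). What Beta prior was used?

Beta(20, 13)

Under Beta–binomial conjugacy the posterior parameters are (a+s, b+f).
Subtract the data counts: 32−12=20, 26−13=13.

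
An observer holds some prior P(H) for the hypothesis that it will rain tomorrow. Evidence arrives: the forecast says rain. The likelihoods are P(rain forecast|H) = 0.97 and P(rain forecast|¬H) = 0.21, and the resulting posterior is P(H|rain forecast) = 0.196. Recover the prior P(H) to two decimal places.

Bayes' rule in odds form gives O(H|E) = O(H)·[P(E|H)/P(E|¬H)], hence O(H) = O(H|E)/LR.
Posterior odds = 0.196/(1−0.196) = 0.2438. LR = 0.97/0.21 = 4.6190.
Prior odds = 0.2438/4.6190 = 0.0528, so P(H) = 0.0528/(1+0.0528) ≈ 0.05.

P(H) = 0.05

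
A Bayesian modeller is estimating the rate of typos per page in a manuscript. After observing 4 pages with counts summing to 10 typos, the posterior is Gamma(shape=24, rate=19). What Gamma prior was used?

Gamma(shape=14, rate=15)

Gamma–Poisson conjugacy: posterior shape = α + Σxᵢ, posterior rate = β + n.
So α = 24 − 10 = 14 and β = 19 − 4 = 15.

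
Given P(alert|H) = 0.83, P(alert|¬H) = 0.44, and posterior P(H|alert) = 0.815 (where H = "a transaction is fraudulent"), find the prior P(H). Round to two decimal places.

P(H) = 0.70

Bayes' rule in odds form gives O(H|E) = O(H)·[P(E|H)/P(E|¬H)], hence O(H) = O(H|E)/LR.
Posterior odds = 0.815/(1−0.815) = 4.4054. LR = 0.83/0.44 = 1.8864.
Prior odds = 4.4054/1.8864 = 2.3353, so P(H) = 2.3353/(1+2.3353) ≈ 0.70.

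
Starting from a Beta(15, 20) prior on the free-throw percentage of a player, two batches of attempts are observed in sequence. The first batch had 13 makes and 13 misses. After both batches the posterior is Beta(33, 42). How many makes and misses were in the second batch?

5 makes and 9 misses

Because Beta–binomial updating is additive in the counts, the combined data contributed (α_post−α_prior, β_post−β_prior) successes and failures.
Total across both batches: 33−15=18 makes, 42−20=22 misses.
Subtract the first batch: 18−13=5 makes and 22−13=9 misses.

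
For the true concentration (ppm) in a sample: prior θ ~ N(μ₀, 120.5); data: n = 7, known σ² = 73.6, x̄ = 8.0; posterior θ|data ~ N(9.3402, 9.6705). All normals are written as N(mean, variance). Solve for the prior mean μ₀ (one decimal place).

The posterior mean is a precision-weighted average: μ_n = (τ₀μ₀ + τ_data·x̄)/(τ₀+τ_data), with τ₀=1/σ₀² and τ_data=n/σ².
Here τ₀ = 1/120.5 = 0.008299 and τ_data = 7/73.6 = 0.095109, so τ_n = 0.103408.
Rearranging for μ₀: μ₀ = (μ_n·τ_n − τ_data·x̄)/τ₀ = (9.3402·0.103408 − 0.095109·8.0) / 0.008299 = 0.204979/0.008299 ≈ 24.7.

μ₀ = 24.7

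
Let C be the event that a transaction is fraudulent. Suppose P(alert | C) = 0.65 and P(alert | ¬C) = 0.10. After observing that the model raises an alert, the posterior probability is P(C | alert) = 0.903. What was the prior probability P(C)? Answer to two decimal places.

Bayes' rule in odds form gives O(C|E) = O(C)·[P(E|C)/P(E|¬C)], hence O(C) = O(C|E)/LR.
Posterior odds = 0.903/(1−0.903) = 9.3093. LR = 0.65/0.10 = 6.5000.
Prior odds = 9.3093/6.5000 = 1.4322, so P(C) = 1.4322/(1+1.4322) ≈ 0.59.

P(C) = 0.59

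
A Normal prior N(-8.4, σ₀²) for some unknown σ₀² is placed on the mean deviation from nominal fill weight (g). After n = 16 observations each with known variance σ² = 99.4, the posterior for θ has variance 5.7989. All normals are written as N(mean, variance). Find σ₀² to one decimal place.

For the Normal–Normal model with known σ², precisions add: τ_n = τ₀ + n/σ².
So 1/σ₀² = 1/5.7989 − 16/99.4 = 0.172446 − 0.160966 = 0.011480.
Hence σ₀² = 1/0.011480 ≈ 87.1.

σ₀² = 87.1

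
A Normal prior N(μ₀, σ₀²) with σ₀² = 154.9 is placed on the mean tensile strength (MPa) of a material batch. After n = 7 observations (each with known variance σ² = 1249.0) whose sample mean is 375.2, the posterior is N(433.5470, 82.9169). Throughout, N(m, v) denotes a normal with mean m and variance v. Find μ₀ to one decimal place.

With known observation variance, the Normal–Normal posterior has precision τ_n = τ₀ + n/σ² and mean μ_n = (τ₀μ₀ + (n/σ²)x̄)/τ_n.
Here τ₀ = 1/154.9 = 0.006456 and τ_data = 7/1249.0 = 0.005604, so τ_n = 0.012060.
Rearranging for μ₀: μ₀ = (μ_n·τ_n − τ_data·x̄)/τ₀ = (433.5470·0.012060 − 0.005604·375.2) / 0.006456 = 3.125956/0.006456 ≈ 484.2.

μ₀ = 484.2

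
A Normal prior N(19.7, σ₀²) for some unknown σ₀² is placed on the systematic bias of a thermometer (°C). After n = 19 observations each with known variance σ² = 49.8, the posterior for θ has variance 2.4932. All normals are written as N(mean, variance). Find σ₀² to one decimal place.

σ₀² = 51.1

Posterior precision equals prior precision plus data precision: 1/σ_n² = 1/σ₀² + n/σ².
So 1/σ₀² = 1/2.4932 − 19/49.8 = 0.401091 − 0.381526 = 0.019565.
Hence σ₀² = 1/0.019565 ≈ 51.1.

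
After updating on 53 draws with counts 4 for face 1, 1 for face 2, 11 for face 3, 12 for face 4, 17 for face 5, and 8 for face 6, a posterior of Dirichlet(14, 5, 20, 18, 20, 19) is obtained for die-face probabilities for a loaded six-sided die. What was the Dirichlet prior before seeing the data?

Dirichlet(10, 4, 9, 6, 3, 11)

For a Dirichlet(α) prior with multinomial counts c, the posterior is Dirichlet(α + c) componentwise.
Subtract each count from the matching posterior parameter: 14−4=10, 5−1=4, 20−11=9, 18−12=6, 20−17=3, 19−8=11.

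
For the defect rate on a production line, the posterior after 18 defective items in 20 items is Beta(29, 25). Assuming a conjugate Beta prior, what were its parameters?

Beta(11, 23)

Under Beta–binomial conjugacy the posterior parameters are (a+s, b+f).
So a = 29 − 18 = 11 and b = 25 − 2 = 23.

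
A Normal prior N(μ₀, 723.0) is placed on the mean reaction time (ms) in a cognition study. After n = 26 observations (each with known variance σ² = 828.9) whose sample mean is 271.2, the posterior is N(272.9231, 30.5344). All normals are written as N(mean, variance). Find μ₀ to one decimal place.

With known observation variance, the Normal–Normal posterior has precision τ_n = τ₀ + n/σ² and mean μ_n = (τ₀μ₀ + (n/σ²)x̄)/τ_n.
Here τ₀ = 1/723.0 = 0.001383 and τ_data = 26/828.9 = 0.031367, so τ_n = 0.032750.
Rearranging for μ₀: μ₀ = (μ_n·τ_n − τ_data·x̄)/τ₀ = (272.9231·0.032750 − 0.031367·271.2) / 0.001383 = 0.431501/0.001383 ≈ 312.0.

μ₀ = 312.0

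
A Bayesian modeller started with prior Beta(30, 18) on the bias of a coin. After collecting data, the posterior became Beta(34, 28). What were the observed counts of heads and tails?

Under Beta–binomial conjugacy the posterior parameters are (α+s, β+f).
Match parameters: s=34−30=4, f=28−18=10.

4 heads and 10 tails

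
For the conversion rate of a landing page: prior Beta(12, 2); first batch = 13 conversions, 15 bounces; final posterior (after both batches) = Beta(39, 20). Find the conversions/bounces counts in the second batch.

Sequential conjugate updates are equivalent to a single update on the pooled data, so total successes = posterior α − prior α and total failures = posterior β − prior β.
Total across both batches: 39−12=27 conversions, 20−2=18 bounces.
Subtract the first batch: 27−13=14 conversions and 18−15=3 bounces.

14 conversions and 3 bounces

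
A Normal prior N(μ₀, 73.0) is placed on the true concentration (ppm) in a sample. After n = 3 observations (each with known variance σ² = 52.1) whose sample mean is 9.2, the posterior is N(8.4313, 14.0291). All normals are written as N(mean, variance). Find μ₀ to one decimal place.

μ₀ = 5.2

The posterior mean is a precision-weighted average: μ_n = (τ₀μ₀ + τ_data·x̄)/(τ₀+τ_data), with τ₀=1/σ₀² and τ_data=n/σ².
Here τ₀ = 1/73.0 = 0.013699 and τ_data = 3/52.1 = 0.057582, so τ_n = 0.071281.
Rearranging for μ₀: μ₀ = (μ_n·τ_n − τ_data·x̄)/τ₀ = (8.4313·0.071281 − 0.057582·9.2) / 0.013699 = 0.071237/0.013699 ≈ 5.2.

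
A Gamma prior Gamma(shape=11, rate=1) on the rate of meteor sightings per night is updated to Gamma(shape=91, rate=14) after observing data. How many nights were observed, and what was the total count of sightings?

n = 13 nights with total 80 sightings

A Gamma(α, β) prior (rate parametrization) on a Poisson rate with n observations summing to S gives posterior Gamma(α+S, β+n).
Matching: Σxᵢ = 91 − 11 = 80 and n = 14 − 1 = 13.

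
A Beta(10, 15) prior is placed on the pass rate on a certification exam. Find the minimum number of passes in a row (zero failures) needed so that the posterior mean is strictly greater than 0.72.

k = 29

After k passes and 0 failures the posterior is Beta(10+k, 15), with mean (10+k)/(10+15+k).
Set (10+k)/(25+k) > 0.72 and solve: k > (0.72·25 − 10)/(1 − 0.72) = 28.571.
The smallest integer exceeding 28.571 is 29.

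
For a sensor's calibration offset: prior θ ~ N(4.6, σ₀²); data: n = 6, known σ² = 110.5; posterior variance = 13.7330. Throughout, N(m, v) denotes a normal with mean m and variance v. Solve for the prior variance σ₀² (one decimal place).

σ₀² = 54.0

For the Normal–Normal model with known σ², precisions add: τ_n = τ₀ + n/σ².
So 1/σ₀² = 1/13.7330 − 6/110.5 = 0.072817 − 0.054299 = 0.018518.
Hence σ₀² = 1/0.018518 ≈ 54.0.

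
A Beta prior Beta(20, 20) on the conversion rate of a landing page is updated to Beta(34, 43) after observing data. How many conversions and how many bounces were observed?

14 conversions and 23 bounces

Under Beta–binomial conjugacy the posterior parameters are (a+s, b+f).
Match parameters: s=34−20=14, f=43−20=23.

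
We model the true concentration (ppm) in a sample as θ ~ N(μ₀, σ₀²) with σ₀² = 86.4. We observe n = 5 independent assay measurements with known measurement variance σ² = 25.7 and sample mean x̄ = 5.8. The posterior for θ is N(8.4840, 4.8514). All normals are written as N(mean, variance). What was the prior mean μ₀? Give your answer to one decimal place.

μ₀ = 53.6

With known observation variance, the Normal–Normal posterior has precision τ_n = τ₀ + n/σ² and mean μ_n = (τ₀μ₀ + (n/σ²)x̄)/τ_n.
Here τ₀ = 1/86.4 = 0.011574 and τ_data = 5/25.7 = 0.194553, so τ_n = 0.206127.
Rearranging for μ₀: μ₀ = (μ_n·τ_n − τ_data·x̄)/τ₀ = (8.4840·0.206127 − 0.194553·5.8) / 0.011574 = 0.620374/0.011574 ≈ 53.6.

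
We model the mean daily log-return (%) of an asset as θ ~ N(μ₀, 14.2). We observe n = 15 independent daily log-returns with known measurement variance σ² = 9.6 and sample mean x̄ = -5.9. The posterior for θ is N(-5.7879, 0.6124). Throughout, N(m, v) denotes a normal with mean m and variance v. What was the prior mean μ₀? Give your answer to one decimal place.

With known observation variance, the Normal–Normal posterior has precision τ_n = τ₀ + n/σ² and mean μ_n = (τ₀μ₀ + (n/σ²)x̄)/τ_n.
Here τ₀ = 1/14.2 = 0.070423 and τ_data = 15/9.6 = 1.562500, so τ_n = 1.632923.
Rearranging for μ₀: μ₀ = (μ_n·τ_n − τ_data·x̄)/τ₀ = (-5.7879·1.632923 − 1.562500·-5.9) / 0.070423 = -0.232445/0.070423 ≈ -3.3.

μ₀ = -3.3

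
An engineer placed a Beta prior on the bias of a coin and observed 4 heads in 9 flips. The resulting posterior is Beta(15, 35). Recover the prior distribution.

Beta is conjugate to the binomial likelihood: posterior = Beta(α+s, β+f).
So α = 15 − 4 = 11 and β = 35 − 5 = 30.

Beta(11, 30)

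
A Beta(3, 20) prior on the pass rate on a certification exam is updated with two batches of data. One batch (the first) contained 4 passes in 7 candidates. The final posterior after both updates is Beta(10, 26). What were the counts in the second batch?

3 passes and 3 failures

Because Beta–binomial updating is additive in the counts, the combined data contributed (α_post−α_prior, β_post−β_prior) successes and failures.
Total across both batches: 10−3=7 passes, 26−20=6 failures.
Subtract the first batch: 7−4=3 passes and 6−3=3 failures.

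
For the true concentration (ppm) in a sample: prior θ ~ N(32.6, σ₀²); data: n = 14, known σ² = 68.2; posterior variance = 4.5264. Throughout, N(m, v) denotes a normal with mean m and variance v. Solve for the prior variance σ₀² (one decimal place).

Posterior precision equals prior precision plus data precision: 1/σ_n² = 1/σ₀² + n/σ².
So 1/σ₀² = 1/4.5264 − 14/68.2 = 0.220926 − 0.205279 = 0.015647.
Hence σ₀² = 1/0.015647 ≈ 63.9.

σ₀² = 63.9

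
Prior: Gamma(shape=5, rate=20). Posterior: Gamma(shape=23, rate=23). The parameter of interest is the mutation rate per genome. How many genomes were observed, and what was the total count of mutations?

A Gamma(α, β) prior (rate parametrization) on a Poisson rate with n observations summing to S gives posterior Gamma(α+S, β+n).
Matching: Σxᵢ = 23 − 5 = 18 and n = 23 − 20 = 3.

n = 3 genomes with total 18 mutations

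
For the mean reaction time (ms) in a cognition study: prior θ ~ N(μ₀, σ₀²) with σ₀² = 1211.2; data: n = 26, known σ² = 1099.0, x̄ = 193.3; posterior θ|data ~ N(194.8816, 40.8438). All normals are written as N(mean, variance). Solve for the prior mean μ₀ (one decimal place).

The posterior mean is a precision-weighted average: μ_n = (τ₀μ₀ + τ_data·x̄)/(τ₀+τ_data), with τ₀=1/σ₀² and τ_data=n/σ².
Here τ₀ = 1/1211.2 = 0.000826 and τ_data = 26/1099.0 = 0.023658, so τ_n = 0.024484.
Rearranging for μ₀: μ₀ = (μ_n·τ_n − τ_data·x̄)/τ₀ = (194.8816·0.024484 − 0.023658·193.3) / 0.000826 = 0.198390/0.000826 ≈ 240.2.

μ₀ = 240.2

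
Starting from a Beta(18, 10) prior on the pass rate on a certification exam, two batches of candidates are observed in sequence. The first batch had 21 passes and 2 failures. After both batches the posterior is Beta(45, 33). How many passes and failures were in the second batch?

6 passes and 21 failures

Sequential conjugate updates are equivalent to a single update on the pooled data, so total successes = posterior α − prior α and total failures = posterior β − prior β.
Total across both batches: 45−18=27 passes, 33−10=23 failures.
Subtract the first batch: 27−21=6 passes and 23−2=21 failures.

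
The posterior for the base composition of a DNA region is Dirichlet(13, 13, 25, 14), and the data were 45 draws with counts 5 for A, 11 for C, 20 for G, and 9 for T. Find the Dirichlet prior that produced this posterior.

Dirichlet(8, 2, 5, 5)

For a Dirichlet(α) prior with multinomial counts c, the posterior is Dirichlet(α + c) componentwise.
Subtract each count from the matching posterior parameter: 13−5=8, 13−11=2, 25−20=5, 14−9=5.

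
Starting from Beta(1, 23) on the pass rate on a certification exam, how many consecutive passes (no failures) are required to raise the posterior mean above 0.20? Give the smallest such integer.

After k passes and 0 failures the posterior is Beta(1+k, 23), with mean (1+k)/(1+23+k).
Set (1+k)/(24+k) > 0.20 and solve: k > (0.20·24 − 1)/(1 − 0.20) = 4.750.
The smallest integer exceeding 4.750 is 5, and checking k=5: (6)/(29) = 0.2069 > 0.20.

k = 5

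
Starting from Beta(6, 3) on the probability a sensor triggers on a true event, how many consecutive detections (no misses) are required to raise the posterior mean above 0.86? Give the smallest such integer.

k = 13

After k detections and 0 misses the posterior is Beta(6+k, 3), with mean (6+k)/(6+3+k).
Set (6+k)/(9+k) > 0.86 and solve: k > (0.86·9 − 6)/(1 − 0.86) = 12.429.
The smallest integer exceeding 12.429 is 13, and checking k=13: (19)/(22) = 0.8636 > 0.86.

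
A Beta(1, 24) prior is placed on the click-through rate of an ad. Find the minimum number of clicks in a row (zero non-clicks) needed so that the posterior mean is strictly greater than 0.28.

k = 9

After k clicks and 0 non-clicks the posterior is Beta(1+k, 24), with mean (1+k)/(1+24+k).
Set (1+k)/(25+k) > 0.28 and solve: k > (0.28·25 − 1)/(1 − 0.28) = 8.333.
The smallest integer exceeding 8.333 is 9, and checking k=9: (10)/(34) = 0.2941 > 0.28.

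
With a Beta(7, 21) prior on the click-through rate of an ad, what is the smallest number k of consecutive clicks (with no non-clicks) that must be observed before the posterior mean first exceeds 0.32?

k = 3

After k clicks and 0 non-clicks the posterior is Beta(7+k, 21), with mean (7+k)/(7+21+k).
Set (7+k)/(28+k) > 0.32 and solve: k > (0.32·28 − 7)/(1 − 0.32) = 2.882.
The smallest integer exceeding 2.882 is 3.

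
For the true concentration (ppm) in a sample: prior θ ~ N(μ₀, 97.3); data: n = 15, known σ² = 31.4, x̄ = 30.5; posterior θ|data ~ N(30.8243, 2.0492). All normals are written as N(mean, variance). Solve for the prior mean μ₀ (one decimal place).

μ₀ = 45.9

With known observation variance, the Normal–Normal posterior has precision τ_n = τ₀ + n/σ² and mean μ_n = (τ₀μ₀ + (n/σ²)x̄)/τ_n.
Here τ₀ = 1/97.3 = 0.010277 and τ_data = 15/31.4 = 0.477707, so τ_n = 0.487984.
Rearranging for μ₀: μ₀ = (μ_n·τ_n − τ_data·x̄)/τ₀ = (30.8243·0.487984 − 0.477707·30.5) / 0.010277 = 0.471702/0.010277 ≈ 45.9.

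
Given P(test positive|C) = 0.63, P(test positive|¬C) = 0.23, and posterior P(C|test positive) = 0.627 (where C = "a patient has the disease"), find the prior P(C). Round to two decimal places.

In odds form, posterior odds = prior odds × likelihood ratio, so prior odds = posterior odds ÷ LR.
Posterior odds = 0.627/(1−0.627) = 1.6810. LR = 0.63/0.23 = 2.7391.
Prior odds = 1.6810/2.7391 = 0.6137, so P(C) = 0.6137/(1+0.6137) ≈ 0.38.

P(C) = 0.38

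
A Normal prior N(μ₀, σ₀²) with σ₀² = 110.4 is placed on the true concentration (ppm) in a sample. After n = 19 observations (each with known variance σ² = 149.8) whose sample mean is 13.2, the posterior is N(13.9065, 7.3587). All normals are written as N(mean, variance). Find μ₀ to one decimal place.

μ₀ = 23.8

With known observation variance, the Normal–Normal posterior has precision τ_n = τ₀ + n/σ² and mean μ_n = (τ₀μ₀ + (n/σ²)x̄)/τ_n.
Here τ₀ = 1/110.4 = 0.009058 and τ_data = 19/149.8 = 0.126836, so τ_n = 0.135894.
Rearranging for μ₀: μ₀ = (μ_n·τ_n − τ_data·x̄)/τ₀ = (13.9065·0.135894 − 0.126836·13.2) / 0.009058 = 0.215575/0.009058 ≈ 23.8.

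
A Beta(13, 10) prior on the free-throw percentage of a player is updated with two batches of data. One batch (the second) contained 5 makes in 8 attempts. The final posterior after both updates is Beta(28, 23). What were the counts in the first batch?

10 makes and 10 misses

Sequential conjugate updates are equivalent to a single update on the pooled data, so total successes = posterior α − prior α and total failures = posterior β − prior β.
Total across both batches: 28−13=15 makes, 23−10=13 misses.
Subtract the second batch: 15−5=10 makes and 13−3=10 misses.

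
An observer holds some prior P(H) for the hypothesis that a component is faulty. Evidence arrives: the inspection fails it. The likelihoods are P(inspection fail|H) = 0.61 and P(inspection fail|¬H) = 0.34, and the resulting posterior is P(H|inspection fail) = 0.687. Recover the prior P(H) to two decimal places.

P(H) = 0.55

In odds form, posterior odds = prior odds × likelihood ratio, so prior odds = posterior odds ÷ LR.
Posterior odds = 0.687/(1−0.687) = 2.1949. LR = 0.61/0.34 = 1.7941.
Prior odds = 2.1949/1.7941 = 1.2234, so P(H) = 1.2234/(1+1.2234) ≈ 0.55.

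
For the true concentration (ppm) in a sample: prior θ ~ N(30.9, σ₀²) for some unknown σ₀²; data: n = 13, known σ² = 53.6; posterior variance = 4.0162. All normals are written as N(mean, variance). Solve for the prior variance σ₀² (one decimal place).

σ₀² = 154.9

Posterior precision equals prior precision plus data precision: 1/σ_n² = 1/σ₀² + n/σ².
So 1/σ₀² = 1/4.0162 − 13/53.6 = 0.248992 − 0.242537 = 0.006455.
Hence σ₀² = 1/0.006455 ≈ 154.9.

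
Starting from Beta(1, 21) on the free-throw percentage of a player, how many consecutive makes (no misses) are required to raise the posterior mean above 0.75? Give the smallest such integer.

After k makes and 0 misses the posterior is Beta(1+k, 21), with mean (1+k)/(1+21+k).
Set (1+k)/(22+k) > 0.75 and solve: k > (0.75·22 − 1)/(1 − 0.75) = 62.000.
The smallest integer exceeding 62.000 is 63, and checking k=63: (64)/(85) = 0.7529 > 0.75.

k = 63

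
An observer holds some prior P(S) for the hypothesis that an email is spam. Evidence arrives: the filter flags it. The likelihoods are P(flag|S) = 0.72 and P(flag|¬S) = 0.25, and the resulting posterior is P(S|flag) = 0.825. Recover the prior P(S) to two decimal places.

Bayes' rule in odds form gives O(S|E) = O(S)·[P(E|S)/P(E|¬S)], hence O(S) = O(S|E)/LR.
Posterior odds = 0.825/(1−0.825) = 4.7143. LR = 0.72/0.25 = 2.8800.
Prior odds = 4.7143/2.8800 = 1.6369, so P(S) = 1.6369/(1+1.6369) ≈ 0.62.

P(S) = 0.62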